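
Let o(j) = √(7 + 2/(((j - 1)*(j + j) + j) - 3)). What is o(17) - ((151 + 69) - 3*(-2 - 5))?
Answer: -241 + √60574/93 ≈ -238.35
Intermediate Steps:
o(j) = √(7 + 2/(-3 + j + 2*j*(-1 + j))) (o(j) = √(7 + 2/(((-1 + j)*(2*j) + j) - 3)) = √(7 + 2/((2*j*(-1 + j) + j) - 3)) = √(7 + 2/((j + 2*j*(-1 + j)) - 3)) = √(7 + 2/(-3 + j + 2*j*(-1 + j))))
o(17) - ((151 + 69) - 3*(-2 - 5)) = √((19 - 14*17² + 7*17)/(3 + 17 - 2*17²)) - ((151 + 69) - 3*(-2 - 5)) = √((19 - 14*289 + 119)/(3 + 17 - 2*289)) - (220 - 3*(-7)) = √((19 - 4046 + 119)/(3 + 17 - 578)) - (220 + 21) = √(-3908/(-558)) - 1*241 = √(-1/558*(-3908)) - 241 = √(1954/279) - 241 = √60574/93 - 241 = -241 + √60574/93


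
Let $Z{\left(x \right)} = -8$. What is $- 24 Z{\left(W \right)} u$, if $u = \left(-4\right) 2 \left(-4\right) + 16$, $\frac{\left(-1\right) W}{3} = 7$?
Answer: $9216$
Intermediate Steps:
$W = -21$ ($W = \left(-3\right) 7 = -21$)
$u = 48$ ($u = \left(-8\right) \left(-4\right) + 16 = 32 + 16 = 48$)
$- 24 Z{\left(W \right)} u = \left(-24\right) \left(-8\right) 48 = 192 \cdot 48 = 9216$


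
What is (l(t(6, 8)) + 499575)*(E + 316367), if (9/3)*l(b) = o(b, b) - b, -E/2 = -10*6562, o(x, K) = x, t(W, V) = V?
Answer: 223613267025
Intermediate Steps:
E = 131240 (E = -(-20)*6562 = -2*(-65620) = 131240)
l(b) = 0 (l(b) = (b - b)/3 = (1/3)*0 = 0)
(l(t(6, 8)) + 499575)*(E + 316367) = (0 + 499575)*(131240 + 316367) = 499575*447607 = 223613267025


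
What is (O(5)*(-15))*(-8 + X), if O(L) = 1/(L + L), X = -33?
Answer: 123/2 ≈ 61.500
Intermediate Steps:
O(L) = 1/(2*L)
(O(5)*(-15))*(-8 + X) = (((½)/5)*(-15))*(-8 - 33) = (((½)*(⅕))*(-15))*(-41) = ((⅒)*(-15))*(-41) = -3/2*(-41) = 123/2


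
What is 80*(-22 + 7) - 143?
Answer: -1343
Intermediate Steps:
80*(-22 + 7) - 143 = 80*(-15) - 143 = -1200 - 143 = -1343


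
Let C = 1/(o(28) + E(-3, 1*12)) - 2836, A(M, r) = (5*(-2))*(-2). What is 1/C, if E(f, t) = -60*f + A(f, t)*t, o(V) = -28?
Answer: -392/1111711 ≈ -0.00035261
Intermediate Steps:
A(M, r) = 20 (A(M, r) = -10*(-2) = 20)
E(f, t) = -60*f + 20*t
C = -1111711/392 (C = 1/(-28 + (-60*(-3) + 20*(1*12))) - 2836 = 1/(-28 + (180 + 20*12)) - 2836 = 1/(-28 + (180 + 240)) - 2836 = 1/(-28 + 420) - 2836 = 1/392 - 2836 = -1111711/392 ≈ -2836.0)
1/C = 1/(-1111711/392) = -392/1111711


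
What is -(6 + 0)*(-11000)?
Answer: 66000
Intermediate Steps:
-(6 + 0)*(-11000) = -1*6*(-11000) = -6*(-11000) = 66000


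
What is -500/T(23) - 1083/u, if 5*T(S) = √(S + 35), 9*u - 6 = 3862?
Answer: -9747/3868 - 1250*√58/29 ≈ -330.79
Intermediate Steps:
u = 3868/9 (u = ⅔ + (⅑)*3862 = ⅔ + 3862/9 = 3868/9 ≈ 429.78)
T(S) = √(35 + S)/5 (T(S) = √(S + 35)/5 = √(35 + S)/5)
-500/T(23) - 1083/u = -500*5/√(35 + 23) - 1083/3868/9 = -500*5*√58/58 - 1083*9/3868 = -1250*√58/29 - 9747/3868 = -9747/3868 - 1250*√58/29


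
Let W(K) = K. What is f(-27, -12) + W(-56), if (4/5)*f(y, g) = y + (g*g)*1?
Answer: 361/4 ≈ 90.250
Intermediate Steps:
f(y, g) = 5*y/4 + 5*g**2/4 (f(y, g) = 5*(y + (g*g)*1)/4 = 5*(y + g**2*1)/4 = 5*(y + g**2)/4 = 5*y/4 + 5*g**2/4)
f(-27, -12) + W(-56) = ((5/4)*(-27) + (5/4)*(-12)**2) - 56 = (-135/4 + (5/4)*144) - 56 = (-135/4 + 180) - 56 = 585/4 - 56 = 361/4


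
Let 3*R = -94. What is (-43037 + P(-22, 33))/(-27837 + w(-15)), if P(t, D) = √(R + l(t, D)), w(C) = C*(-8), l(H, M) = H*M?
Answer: 43037/27717 - 4*I*√426/83151 ≈ 1.5527 - 0.00099288*I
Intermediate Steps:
R = -94/3 (R = (⅓)*(-94) = -94/3 ≈ -31.333)
w(C) = -8*C
P(t, D) = √(-94/3 + D*t) (P(t, D) = √(-94/3 + t*D) = √(-94/3 + D*t))
(-43037 + P(-22, 33))/(-27837 + w(-15)) = (-43037 + √(-282 + 9*33*(-22))/3)/(-27837 - 8*(-15)) = (-43037 + √(-282 - 6534)/3)/(-27837 + 120) = (-43037 + √(-6816)/3)/(-27717) = (-43037 + (4*I*√426)/3)*(-1/27717) = (-43037 + 4*I*√426/3)*(-1/27717) = 43037/27717 - 4*I*√426/83151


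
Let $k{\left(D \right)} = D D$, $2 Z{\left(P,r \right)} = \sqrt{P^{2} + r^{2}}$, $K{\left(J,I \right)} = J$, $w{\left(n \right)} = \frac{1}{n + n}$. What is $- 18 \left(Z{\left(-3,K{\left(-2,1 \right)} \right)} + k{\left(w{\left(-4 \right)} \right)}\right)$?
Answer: $- \frac{9}{32} - 9 \sqrt{13} \approx -32.731$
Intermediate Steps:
$w{\left(n \right)} = \frac{1}{2 n}$
$Z{\left(P,r \right)} = \frac{\sqrt{P^{2} + r^{2}}}{2}$
$k{\left(D \right)} = D^{2}$
$- 18 \left(Z{\left(-3,K{\left(-2,1 \right)} \right)} + k{\left(w{\left(-4 \right)} \right)}\right) = - 18 \left(\frac{\sqrt{\left(-3\right)^{2} + \left(-2\right)^{2}}}{2} + \left(\frac{1}{2 \left(-4\right)}\right)^{2}\right) = - 18 \left(\frac{\sqrt{9 + 4}}{2} + \left(\frac{1}{2} \left(- \frac{1}{4}\right)\right)^{2}\right) = - 18 \left(\frac{\sqrt{13}}{2} + \left(- \frac{1}{8}\right)^{2}\right) = - 18 \left(\frac{\sqrt{13}}{2} + \frac{1}{64}\right) = - 18 \left(\frac{1}{64} + \frac{\sqrt{13}}{2}\right) = - \frac{9}{32} - 9 \sqrt{13}$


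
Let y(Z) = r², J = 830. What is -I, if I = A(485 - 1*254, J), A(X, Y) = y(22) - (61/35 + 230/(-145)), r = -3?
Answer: -8976/1015 ≈ -8.8434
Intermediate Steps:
y(Z) = 9 (y(Z) = (-3)² = 9)
A(X, Y) = 8976/1015 (A(X, Y) = 9 - (61/35 + 230/(-145)) = 9 - (61*(1/35) + 230*(-1/145)) = 9 - (61/35 - 46/29) = 9 - 1*159/1015 = 9 - 159/1015 = 8976/1015)
I = 8976/1015 ≈ 8.8434
-I = -1*8976/1015 = -8976/1015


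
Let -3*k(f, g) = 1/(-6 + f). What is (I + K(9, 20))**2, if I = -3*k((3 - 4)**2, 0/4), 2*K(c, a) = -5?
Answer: 729/100 ≈ 7.2900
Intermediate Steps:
K(c, a) = -5/2 (K(c, a) = (1/2)*(-5) = -5/2)
k(f, g) = -1/(3*(-6 + f))
I = -1/5 (I = -(-3)/(-18 + 3*(3 - 4)**2) = -(-3)/(-18 + 3*(-1)**2) = -(-3)/(-18 + 3*1) = -(-3)/(-18 + 3) = -(-3)/(-15) = -(-3)*(-1)/15 = -3*1/15 = -1/5 ≈ -0.20000)
(I + K(9, 20))**2 = (-1/5 - 5/2)**2 = (-27/10)**2 = 729/100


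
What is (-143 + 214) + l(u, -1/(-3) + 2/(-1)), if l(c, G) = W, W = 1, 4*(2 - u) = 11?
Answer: 72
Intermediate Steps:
u = -¾ (u = 2 - ¼*11 = 2 - 11/4 = -¾ ≈ -0.75000)
l(c, G) = 1
(-143 + 214) + l(u, -1/(-3) + 2/(-1)) = (-143 + 214) + 1 = 71 + 1 = 72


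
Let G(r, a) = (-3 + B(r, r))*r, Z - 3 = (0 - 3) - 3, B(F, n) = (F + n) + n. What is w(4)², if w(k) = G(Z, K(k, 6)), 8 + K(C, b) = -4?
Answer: 1296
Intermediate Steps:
B(F, n) = F + 2*n
K(C, b) = -12 (K(C, b) = -8 - 4 = -12)
Z = -3 (Z = 3 + ((0 - 3) - 3) = 3 + (-3 - 3) = 3 - 6 = -3)
G(r, a) = r*(-3 + 3*r) (G(r, a) = (-3 + (r + 2*r))*r = (-3 + 3*r)*r = r*(-3 + 3*r))
w(k) = 36 (w(k) = 3*(-3)*(-1 - 3) = 3*(-3)*(-4) = 36)
w(4)² = 36² = 1296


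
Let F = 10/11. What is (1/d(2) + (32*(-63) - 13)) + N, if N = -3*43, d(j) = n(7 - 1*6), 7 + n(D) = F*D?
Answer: -144597/67 ≈ -2158.2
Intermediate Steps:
F = 10/11 (F = 10*(1/11) = 10/11 ≈ 0.90909)
n(D) = -7 + 10*D/11
d(j) = -67/11 (d(j) = -7 + 10*(7 - 1*6)/11 = -7 + 10*(7 - 6)/11 = -7 + (10/11)*1 = -7 + 10/11 = -67/11)
N = -129
(1/d(2) + (32*(-63) - 13)) + N = (1/(-67/11) + (32*(-63) - 13)) - 129 = (-11/67 + (-2016 - 13)) - 129 = (-11/67 - 2029) - 129 = -135954/67 - 129 = -144597/67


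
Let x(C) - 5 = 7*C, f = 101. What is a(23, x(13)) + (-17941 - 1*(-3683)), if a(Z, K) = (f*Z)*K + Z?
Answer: 208773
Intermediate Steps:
x(C) = 5 + 7*C
a(Z, K) = Z + 101*K*Z (a(Z, K) = (101*Z)*K + Z = 101*K*Z + Z = Z + 101*K*Z)
a(23, x(13)) + (-17941 - 1*(-3683)) = 23*(1 + 101*(5 + 7*13)) + (-17941 - 1*(-3683)) = 23*(1 + 101*(5 + 91)) + (-17941 + 3683) = 23*(1 + 101*96) - 14258 = 23*(1 + 9696) - 14258 = 23*9697 - 14258 = 223031 - 14258 = 208773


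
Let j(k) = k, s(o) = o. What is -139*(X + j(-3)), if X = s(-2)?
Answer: 695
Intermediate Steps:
X = -2
-139*(X + j(-3)) = -139*(-2 - 3) = -139*(-5) = 695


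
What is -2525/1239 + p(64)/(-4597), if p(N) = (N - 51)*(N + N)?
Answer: -13669121/5695683 ≈ -2.3999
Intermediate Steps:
p(N) = 2*N*(-51 + N) (p(N) = (-51 + N)*(2*N) = 2*N*(-51 + N))
-2525/1239 + p(64)/(-4597) = -2525/1239 + (2*64*(-51 + 64))/(-4597) = -2525*1/1239 + (2*64*13)*(-1/4597) = -2525/1239 + 1664*(-1/4597) = -2525/1239 - 1664/4597 = -13669121/5695683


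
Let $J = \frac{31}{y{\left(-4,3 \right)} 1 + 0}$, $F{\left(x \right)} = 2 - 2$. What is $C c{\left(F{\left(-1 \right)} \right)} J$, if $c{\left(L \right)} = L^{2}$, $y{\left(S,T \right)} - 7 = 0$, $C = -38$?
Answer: $0$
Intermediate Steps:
$F{\left(x \right)} = 0$
$y{\left(S,T \right)} = 7$ ($y{\left(S,T \right)} = 7 + 0 = 7$)
$J = \frac{31}{7}$ ($J = \frac{31}{7 \cdot 1 + 0} = \frac{31}{7 + 0} = \frac{31}{7} \approx 4.4286$)
$C c{\left(F{\left(-1 \right)} \right)} J = - 38 \cdot 0^{2} \cdot \frac{31}{7} = \left(-38\right) 0 \cdot \frac{31}{7} = 0 \cdot \frac{31}{7} = 0$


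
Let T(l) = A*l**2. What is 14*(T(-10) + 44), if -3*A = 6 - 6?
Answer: 616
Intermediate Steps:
A = 0 (A = -(6 - 6)/3 = -1/3*0 = 0)
T(l) = 0 (T(l) = 0*l**2 = 0)
14*(T(-10) + 44) = 14*(0 + 44) = 14*44 = 616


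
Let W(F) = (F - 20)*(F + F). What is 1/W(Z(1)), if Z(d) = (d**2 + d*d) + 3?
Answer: -1/150 ≈ -0.0066667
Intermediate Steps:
Z(d) = 3 + 2*d**2 (Z(d) = (d**2 + d**2) + 3 = 2*d**2 + 3 = 3 + 2*d**2)
W(F) = 2*F*(-20 + F) (W(F) = (-20 + F)*(2*F) = 2*F*(-20 + F))
1/W(Z(1)) = 1/(2*(3 + 2*1**2)*(-20 + (3 + 2*1**2))) = 1/(2*(3 + 2*1)*(-20 + (3 + 2*1))) = 1/(2*(3 + 2)*(-20 + (3 + 2))) = 1/(2*5*(-20 + 5)) = 1/(2*5*(-15)) = 1/(-150) = -1/150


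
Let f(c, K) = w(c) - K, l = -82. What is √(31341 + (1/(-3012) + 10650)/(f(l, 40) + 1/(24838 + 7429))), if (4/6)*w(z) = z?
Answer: √7664939285160229260195/495052320 ≈ 176.85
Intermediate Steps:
w(z) = 3*z/2
f(c, K) = -K + 3*c/2 (f(c, K) = 3*c/2 - K = -K + 3*c/2)
√(31341 + (1/(-3012) + 10650)/(f(l, 40) + 1/(24838 + 7429))) = √(31341 + (1/(-3012) + 10650)/((-1*40 + (3/2)*(-82)) + 1/(24838 + 7429))) = √(31341 + (-1/3012 + 10650)/((-40 - 123) + 1/32267)) = √(31341 + 32077799/(3012*(-163 + 1/32267))) = √(31341 + 32077799/(3012*(-5259520/32267))) = √(31341 + (32077799/3012)*(-32267/5259520)) = √(31341 - 1035054340333/15841674240) = √(495458858015507/15841674240) = √7664939285160229260195/495052320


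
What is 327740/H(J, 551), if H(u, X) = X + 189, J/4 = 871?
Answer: 16387/37 ≈ 442.89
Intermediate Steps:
J = 3484 (J = 4*871 = 3484)
H(u, X) = 189 + X
327740/H(J, 551) = 327740/(189 + 551) = 327740/740 = 327740*(1/740) = 16387/37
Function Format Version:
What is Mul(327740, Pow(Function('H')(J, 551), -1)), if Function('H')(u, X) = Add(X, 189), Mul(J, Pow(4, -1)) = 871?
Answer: Rational(16387, 37) ≈ 442.89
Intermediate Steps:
J = 3484 (J = Mul(4, 871) = 3484)
Function('H')(u, X) = Add(189, X)
Mul(327740, Pow(Function('H')(J, 551), -1)) = Mul(327740, Pow(Add(189, 551), -1)) = Mul(327740, Pow(740, -1)) = Mul(327740, Rational(1, 740)) = Rational(16387, 37)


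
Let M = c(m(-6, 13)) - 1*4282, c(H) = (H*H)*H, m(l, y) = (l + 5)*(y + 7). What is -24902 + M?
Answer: -37184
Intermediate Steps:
m(l, y) = (5 + l)*(7 + y)
c(H) = H³ (c(H) = H²*H = H³)
M = -12282 (M = (35 + 5*13 + 7*(-6) - 6*13)³ - 1*4282 = (35 + 65 - 42 - 78)³ - 4282 = (-20)³ - 4282 = -8000 - 4282 = -12282)
-24902 + M = -24902 - 12282 = -37184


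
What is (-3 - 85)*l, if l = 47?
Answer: -4136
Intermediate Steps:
(-3 - 85)*l = (-3 - 85)*47 = -88*47 = -4136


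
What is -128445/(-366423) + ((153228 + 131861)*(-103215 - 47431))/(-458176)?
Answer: 2622836175520047/27981037408 ≈ 93736.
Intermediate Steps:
-128445/(-366423) + ((153228 + 131861)*(-103215 - 47431))/(-458176) = -128445*(-1/366423) + (285089*(-150646))*(-1/458176) = 42815/122141 - 42947517494*(-1/458176) = 42815/122141 + 21473758747/229088 = 2622836175520047/27981037408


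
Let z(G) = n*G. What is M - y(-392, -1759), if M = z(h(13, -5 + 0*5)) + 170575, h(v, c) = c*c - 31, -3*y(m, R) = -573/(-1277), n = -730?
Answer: 223417726/1277 ≈ 1.7496e+5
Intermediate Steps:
y(m, R) = -191/1277 (y(m, R) = -(-191)/(-1277) = -(-191)*(-1)/1277 = -⅓*573/1277 = -191/1277)
h(v, c) = -31 + c² (h(v, c) = c² - 31 = -31 + c²)
z(G) = -730*G
M = 174955 (M = -730*(-31 + (-5 + 0*5)²) + 170575 = -730*(-31 + (-5 + 0)²) + 170575 = -730*(-31 + (-5)²) + 170575 = -730*(-31 + 25) + 170575 = -730*(-6) + 170575 = 4380 + 170575 = 174955)
M - y(-392, -1759) = 174955 - 1*(-191/1277) = 174955 + 191/1277 = 223417726/1277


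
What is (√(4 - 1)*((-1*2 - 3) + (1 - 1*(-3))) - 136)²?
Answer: (136 + √3)² ≈ 18970.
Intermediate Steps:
(√(4 - 1)*((-1*2 - 3) + (1 - 1*(-3))) - 136)² = (√3*((-2 - 3) + (1 + 3)) - 136)² = (√3*(-5 + 4) - 136)² = (√3*(-1) - 136)² = (-√3 - 136)² = (-136 - √3)²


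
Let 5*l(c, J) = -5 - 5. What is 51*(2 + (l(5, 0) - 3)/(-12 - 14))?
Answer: 2907/26 ≈ 111.81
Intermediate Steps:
l(c, J) = -2 (l(c, J) = (-5 - 5)/5 = (⅕)*(-10) = -2)
51*(2 + (l(5, 0) - 3)/(-12 - 14)) = 51*(2 + (-2 - 3)/(-12 - 14)) = 51*(2 - 5/(-26)) = 51*(2 - 5*(-1/26)) = 51*(2 + 5/26) = 51*(57/26) = 2907/26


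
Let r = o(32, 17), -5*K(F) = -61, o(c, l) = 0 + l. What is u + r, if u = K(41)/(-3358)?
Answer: 285369/16790 ≈ 16.996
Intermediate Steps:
o(c, l) = l
K(F) = 61/5 (K(F) = -⅕*(-61) = 61/5)
r = 17
u = -61/16790 (u = (61/5)/(-3358) = (61/5)*(-1/3358) = -61/16790 ≈ -0.0036331)
u + r = -61/16790 + 17 = 285369/16790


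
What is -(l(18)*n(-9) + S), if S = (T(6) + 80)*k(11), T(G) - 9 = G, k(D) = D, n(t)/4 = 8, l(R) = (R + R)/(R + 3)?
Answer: -7699/7 ≈ -1099.9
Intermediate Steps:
l(R) = 2*R/(3 + R) (l(R) = (2*R)/(3 + R) = 2*R/(3 + R))
n(t) = 32 (n(t) = 4*8 = 32)
T(G) = 9 + G
S = 1045 (S = ((9 + 6) + 80)*11 = (15 + 80)*11 = 95*11 = 1045)
-(l(18)*n(-9) + S) = -((2*18/(3 + 18))*32 + 1045) = -((2*18/21)*32 + 1045) = -((2*18*(1/21))*32 + 1045) = -((12/7)*32 + 1045) = -(384/7 + 1045) = -1*7699/7 = -7699/7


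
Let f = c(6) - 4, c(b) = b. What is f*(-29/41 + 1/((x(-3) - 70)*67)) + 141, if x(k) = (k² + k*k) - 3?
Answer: 21089173/151085 ≈ 139.58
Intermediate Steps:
x(k) = -3 + 2*k² (x(k) = (k² + k²) - 3 = 2*k² - 3 = -3 + 2*k²)
f = 2 (f = 6 - 4 = 2)
f*(-29/41 + 1/((x(-3) - 70)*67)) + 141 = 2*(-29/41 + 1/((-3 + 2*(-3)²) - 70*67)) + 141 = 2*(-29*1/41 + (1/67)/((-3 + 2*9) - 70)) + 141 = 2*(-29/41 + (1/67)/((-3 + 18) - 70)) + 141 = 2*(-29/41 + (1/67)/(15 - 70)) + 141 = 2*(-29/41 + (1/67)/(-55)) + 141 = 2*(-29/41 - 1/55*1/67) + 141 = 2*(-29/41 - 1/3685) + 141 = 2*(-106906/151085) + 141 = -213812/151085 + 141 = 21089173/151085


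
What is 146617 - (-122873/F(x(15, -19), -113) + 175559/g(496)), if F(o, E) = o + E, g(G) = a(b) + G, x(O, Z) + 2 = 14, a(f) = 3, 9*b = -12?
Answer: 7310305097/50399 ≈ 1.4505e+5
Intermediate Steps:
b = -4/3 (b = (1/9)*(-12) = -4/3 ≈ -1.3333)
x(O, Z) = 12 (x(O, Z) = -2 + 14 = 12)
g(G) = 3 + G
F(o, E) = E + o
146617 - (-122873/F(x(15, -19), -113) + 175559/g(496)) = 146617 - (-122873/(-113 + 12) + 175559/(3 + 496)) = 146617 - (-122873/(-101) + 175559/499) = 146617 - (-122873*(-1/101) + 175559*(1/499)) = 146617 - (122873/101 + 175559/499) = 146617 - 1*79045086/50399 = 146617 - 79045086/50399 = 7310305097/50399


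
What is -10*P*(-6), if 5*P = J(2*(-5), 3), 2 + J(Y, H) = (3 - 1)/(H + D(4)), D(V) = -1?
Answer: -12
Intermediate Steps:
J(Y, H) = -2 + 2/(-1 + H) (J(Y, H) = -2 + (3 - 1)/(H - 1) = -2 + 2/(-1 + H))
P = -⅕ (P = (2*(2 - 1*3)/(-1 + 3))/5 = (2*(2 - 3)/2)/5 = (2*(½)*(-1))/5 = (⅕)*(-1) = -⅕ ≈ -0.20000)
-10*P*(-6) = -10*(-⅕)*(-6) = 2*(-6) = -12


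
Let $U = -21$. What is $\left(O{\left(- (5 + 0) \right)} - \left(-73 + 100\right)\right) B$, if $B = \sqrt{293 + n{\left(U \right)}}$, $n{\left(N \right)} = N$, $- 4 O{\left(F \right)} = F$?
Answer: $- 103 \sqrt{17} \approx -424.68$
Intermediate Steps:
$O{\left(F \right)} = - \frac{F}{4}$
$B = 4 \sqrt{17}$ ($B = \sqrt{293 - 21} = \sqrt{272} = 4 \sqrt{17} \approx 16.492$)
$\left(O{\left(- (5 + 0) \right)} - \left(-73 + 100\right)\right) B = \left(- \frac{\left(-1\right) \left(5 + 0\right)}{4} - \left(-73 + 100\right)\right) 4 \sqrt{17} = \left(- \frac{\left(-1\right) 5}{4} - 27\right) 4 \sqrt{17} = \left(\left(- \frac{1}{4}\right) \left(-5\right) - 27\right) 4 \sqrt{17} = \left(\frac{5}{4} - 27\right) 4 \sqrt{17} = - \frac{103 \cdot 4 \sqrt{17}}{4} = - 103 \sqrt{17}$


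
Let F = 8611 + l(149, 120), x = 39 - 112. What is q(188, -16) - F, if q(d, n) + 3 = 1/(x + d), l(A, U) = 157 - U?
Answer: -994864/115 ≈ -8651.0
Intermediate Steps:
x = -73
F = 8648 (F = 8611 + (157 - 1*120) = 8611 + (157 - 120) = 8611 + 37 = 8648)
q(d, n) = -3 + 1/(-73 + d)
q(188, -16) - F = (220 - 3*188)/(-73 + 188) - 1*8648 = (220 - 564)/115 - 8648 = (1/115)*(-344) - 8648 = -344/115 - 8648 = -994864/115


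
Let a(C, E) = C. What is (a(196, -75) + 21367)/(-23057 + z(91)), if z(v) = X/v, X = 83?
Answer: -1962233/2098104 ≈ -0.93524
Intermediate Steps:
z(v) = 83/v
(a(196, -75) + 21367)/(-23057 + z(91)) = (196 + 21367)/(-23057 + 83/91) = 21563/(-23057 + 83*(1/91)) = 21563/(-23057 + 83/91) = 21563/(-2098104/91) = 21563*(-91/2098104) = -1962233/2098104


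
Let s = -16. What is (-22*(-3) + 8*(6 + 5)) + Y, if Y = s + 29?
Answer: 167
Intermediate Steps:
Y = 13 (Y = -16 + 29 = 13)
(-22*(-3) + 8*(6 + 5)) + Y = (-22*(-3) + 8*(6 + 5)) + 13 = (66 + 8*11) + 13 = (66 + 88) + 13 = 154 + 13 = 167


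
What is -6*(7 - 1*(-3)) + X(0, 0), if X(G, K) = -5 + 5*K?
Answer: -65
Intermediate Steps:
-6*(7 - 1*(-3)) + X(0, 0) = -6*(7 - 1*(-3)) + (-5 + 5*0) = -6*(7 + 3) + (-5 + 0) = -6*10 - 5 = -60 - 5 = -65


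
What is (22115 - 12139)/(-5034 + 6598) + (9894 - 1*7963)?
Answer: 757515/391 ≈ 1937.4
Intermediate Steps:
(22115 - 12139)/(-5034 + 6598) + (9894 - 1*7963) = 9976/1564 + (9894 - 7963) = 9976*(1/1564) + 1931 = 2494/391 + 1931 = 757515/391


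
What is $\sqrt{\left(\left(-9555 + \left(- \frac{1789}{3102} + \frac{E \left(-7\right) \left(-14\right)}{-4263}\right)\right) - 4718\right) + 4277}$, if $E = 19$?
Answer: $\frac{i \sqrt{8988916623742}}{29986} \approx 99.985 i$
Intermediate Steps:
$\sqrt{\left(\left(-9555 + \left(- \frac{1789}{3102} + \frac{E \left(-7\right) \left(-14\right)}{-4263}\right)\right) - 4718\right) + 4277} = \sqrt{\left(\left(-9555 - \left(\frac{1789}{3102} - \frac{19 \left(-7\right) \left(-14\right)}{-4263}\right)\right) - 4718\right) + 4277} = \sqrt{\left(\left(-9555 - \left(\frac{1789}{3102} - \left(-133\right) \left(-14\right) \left(- \frac{1}{4263}\right)\right)\right) - 4718\right) + 4277} = \sqrt{\left(\left(-9555 + \left(- \frac{1789}{3102} + 1862 \left(- \frac{1}{4263}\right)\right)\right) - 4718\right) + 4277} = \sqrt{\left(\left(-9555 - \frac{30391}{29986}\right) - 4718\right) + 4277} = \sqrt{\left(- \frac{286546621}{29986} - 4718\right) + 4277} = \sqrt{- \frac{428020569}{29986} + 4277} = \sqrt{- \frac{299770447}{29986}} = \frac{i \sqrt{8988916623742}}{29986}$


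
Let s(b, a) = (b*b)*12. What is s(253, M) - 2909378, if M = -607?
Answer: -2141270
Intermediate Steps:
s(b, a) = 12*b**2 (s(b, a) = b**2*12 = 12*b**2)
s(253, M) - 2909378 = 12*253**2 - 2909378 = 12*64009 - 2909378 = 768108 - 2909378 = -2141270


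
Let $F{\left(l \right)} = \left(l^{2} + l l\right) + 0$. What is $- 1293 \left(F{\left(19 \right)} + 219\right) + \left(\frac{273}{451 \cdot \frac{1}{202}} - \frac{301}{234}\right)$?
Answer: $- \frac{128391821329}{105534} \approx -1.2166 \cdot 10^{6}$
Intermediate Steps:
$F{\left(l \right)} = 2 l^{2}$ ($F{\left(l \right)} = \left(l^{2} + l^{2}\right) + 0 = 2 l^{2} + 0 = 2 l^{2}$)
$- 1293 \left(F{\left(19 \right)} + 219\right) + \left(\frac{273}{451 \cdot \frac{1}{202}} - \frac{301}{234}\right) = - 1293 \left(2 \cdot 19^{2} + 219\right) + \left(\frac{273}{451 \cdot \frac{1}{202}} - \frac{301}{234}\right) = - 1293 \left(2 \cdot 361 + 219\right) + \left(\frac{273}{451 \cdot \frac{1}{202}} - \frac{301}{234}\right) = - 1293 \left(722 + 219\right) - \left(\frac{301}{234} - \frac{273}{\frac{451}{202}}\right) = \left(-1293\right) 941 + \left(273 \cdot \frac{202}{451} - \frac{301}{234}\right) = -1216713 + \left(\frac{55146}{451} - \frac{301}{234}\right) = -1216713 + \frac{12768413}{105534} = - \frac{128391821329}{105534}$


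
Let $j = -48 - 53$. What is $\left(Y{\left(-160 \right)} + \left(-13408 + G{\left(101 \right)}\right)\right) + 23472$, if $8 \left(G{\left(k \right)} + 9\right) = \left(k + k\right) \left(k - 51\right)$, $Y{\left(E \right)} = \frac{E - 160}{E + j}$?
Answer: $\frac{5908375}{522} \approx 11319.0$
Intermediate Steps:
$j = -101$ ($j = -48 - 53 = -101$)
$Y{\left(E \right)} = \frac{-160 + E}{-101 + E}$ ($Y{\left(E \right)} = \frac{E - 160}{E - 101} = \frac{-160 + E}{-101 + E}$)
$G{\left(k \right)} = -9 + \frac{k \left(-51 + k\right)}{4}$ ($G{\left(k \right)} = -9 + \frac{\left(k + k\right) \left(k - 51\right)}{8} = -9 + \frac{2 k \left(-51 + k\right)}{8} = -9 + \frac{k \left(-51 + k\right)}{4}$)
$\left(Y{\left(-160 \right)} + \left(-13408 + G{\left(101 \right)}\right)\right) + 23472 = \left(\frac{-160 - 160}{-101 - 160} - \frac{24309}{2}\right) + 23472 = \left(\frac{1}{-261} \left(-320\right) - \frac{24309}{2}\right) + 23472 = \left(\left(- \frac{1}{261}\right) \left(-320\right) - \frac{24309}{2}\right) + 23472 = \left(\frac{320}{261} + \left(-13408 + \frac{2507}{2}\right)\right) + 23472 = \left(\frac{320}{261} - \frac{24309}{2}\right) + 23472 = - \frac{6344009}{522} + 23472 = \frac{5908375}{522}$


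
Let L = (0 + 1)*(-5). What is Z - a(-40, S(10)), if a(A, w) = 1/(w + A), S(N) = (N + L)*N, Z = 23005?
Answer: 230049/10 ≈ 23005.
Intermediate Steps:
L = -5 (L = 1*(-5) = -5)
S(N) = N*(-5 + N) (S(N) = (N - 5)*N = (-5 + N)*N = N*(-5 + N))
a(A, w) = 1/(A + w)
Z - a(-40, S(10)) = 23005 - 1/(-40 + 10*(-5 + 10)) = 23005 - 1/(-40 + 10*5) = 23005 - 1/(-40 + 50) = 23005 - 1/10 = 230049/10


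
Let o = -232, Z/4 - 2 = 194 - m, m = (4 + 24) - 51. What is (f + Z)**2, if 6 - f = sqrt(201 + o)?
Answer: (882 - I*sqrt(31))**2 ≈ 7.7789e+5 - 9822.0*I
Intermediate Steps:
m = -23 (m = 28 - 51 = -23)
Z = 876 (Z = 8 + 4*(194 - 1*(-23)) = 8 + 4*(194 + 23) = 8 + 4*217 = 8 + 868 = 876)
f = 6 - I*sqrt(31) (f = 6 - sqrt(201 - 232) = 6 - sqrt(-31) = 6 - I*sqrt(31) ≈ 6.0 - 5.5678*I)
(f + Z)**2 = ((6 - I*sqrt(31)) + 876)**2 = (882 - I*sqrt(31))**2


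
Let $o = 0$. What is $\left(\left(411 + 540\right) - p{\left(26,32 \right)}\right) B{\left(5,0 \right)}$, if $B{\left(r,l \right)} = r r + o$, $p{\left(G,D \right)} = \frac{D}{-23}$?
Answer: $\frac{547625}{23} \approx 23810.0$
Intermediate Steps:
$p{\left(G,D \right)} = - \frac{D}{23}$ ($p{\left(G,D \right)} = D \left(- \frac{1}{23}\right) = - \frac{D}{23}$)
$B{\left(r,l \right)} = r^{2}$ ($B{\left(r,l \right)} = r r + 0 = r^{2} + 0 = r^{2}$)
$\left(\left(411 + 540\right) - p{\left(26,32 \right)}\right) B{\left(5,0 \right)} = \left(\left(411 + 540\right) - \left(- \frac{1}{23}\right) 32\right) 5^{2} = \left(951 - - \frac{32}{23}\right) 25 = \left(951 + \frac{32}{23}\right) 25 = \frac{21905}{23} \cdot 25 = \frac{547625}{23}$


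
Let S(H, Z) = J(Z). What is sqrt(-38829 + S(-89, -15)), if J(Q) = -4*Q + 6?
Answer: 3*I*sqrt(4307) ≈ 196.88*I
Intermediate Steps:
J(Q) = 6 - 4*Q
S(H, Z) = 6 - 4*Z
sqrt(-38829 + S(-89, -15)) = sqrt(-38829 + (6 - 4*(-15))) = sqrt(-38829 + (6 + 60)) = sqrt(-38829 + 66) = sqrt(-38763) = 3*I*sqrt(4307)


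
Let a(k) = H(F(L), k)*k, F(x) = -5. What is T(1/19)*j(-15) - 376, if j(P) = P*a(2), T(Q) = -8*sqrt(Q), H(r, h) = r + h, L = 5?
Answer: -376 - 720*sqrt(19)/19 ≈ -541.18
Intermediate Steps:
H(r, h) = h + r
a(k) = k*(-5 + k) (a(k) = (k - 5)*k = (-5 + k)*k = k*(-5 + k))
j(P) = -6*P (j(P) = P*(2*(-5 + 2)) = P*(2*(-3)) = P*(-6) = -6*P)
T(1/19)*j(-15) - 376 = (-8*sqrt(19)/19)*(-6*(-15)) - 376 = -8*sqrt(19)/19*90 - 376 = -720*sqrt(19)/19 - 376 = -376 - 720*sqrt(19)/19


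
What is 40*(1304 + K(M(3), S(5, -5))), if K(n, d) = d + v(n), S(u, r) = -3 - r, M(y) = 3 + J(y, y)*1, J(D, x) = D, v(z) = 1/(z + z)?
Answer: 156730/3 ≈ 52243.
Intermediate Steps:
v(z) = 1/(2*z)
M(y) = 3 + y (M(y) = 3 + y*1 = 3 + y)
K(n, d) = d + 1/(2*n)
40*(1304 + K(M(3), S(5, -5))) = 40*(1304 + ((-3 - 1*(-5)) + 1/(2*(3 + 3)))) = 40*(1304 + ((-3 + 5) + (½)/6)) = 40*(1304 + (2 + (½)*(⅙))) = 40*(1304 + (2 + 1/12)) = 40*(1304 + 25/12) = 40*(15673/12) = 156730/3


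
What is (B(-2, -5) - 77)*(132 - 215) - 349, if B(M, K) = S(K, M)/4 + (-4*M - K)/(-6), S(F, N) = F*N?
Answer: 18043/3 ≈ 6014.3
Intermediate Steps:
B(M, K) = K/6 + 2*M/3 + K*M/4 (B(M, K) = (K*M)/4 + (-4*M - K)/(-6) = (K*M)*(¼) + (-K - 4*M)*(-⅙) = K*M/4 + (K/6 + 2*M/3) = K/6 + 2*M/3 + K*M/4)
(B(-2, -5) - 77)*(132 - 215) - 349 = (((⅙)*(-5) + (⅔)*(-2) + (¼)*(-5)*(-2)) - 77)*(132 - 215) - 349 = ((-⅚ - 4/3 + 5/2) - 77)*(-83) - 349 = (⅓ - 77)*(-83) - 349 = -230/3*(-83) - 349 = 19090/3 - 349 = 18043/3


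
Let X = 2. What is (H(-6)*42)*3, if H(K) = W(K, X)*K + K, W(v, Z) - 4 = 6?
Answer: -8316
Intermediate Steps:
W(v, Z) = 10 (W(v, Z) = 4 + 6 = 10)
H(K) = 11*K (H(K) = 10*K + K = 11*K)
(H(-6)*42)*3 = ((11*(-6))*42)*3 = -66*42*3 = -2772*3 = -8316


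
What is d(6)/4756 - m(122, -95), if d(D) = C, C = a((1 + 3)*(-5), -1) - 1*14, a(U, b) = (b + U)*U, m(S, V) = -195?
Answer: 15997/82 ≈ 195.09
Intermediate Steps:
a(U, b) = U*(U + b) (a(U, b) = (U + b)*U = U*(U + b))
C = 406 (C = ((1 + 3)*(-5))*((1 + 3)*(-5) - 1) - 1*14 = (4*(-5))*(4*(-5) - 1) - 14 = -20*(-20 - 1) - 14 = -20*(-21) - 14 = 420 - 14 = 406)
d(D) = 406
d(6)/4756 - m(122, -95) = 406/4756 - 1*(-195) = 406*(1/4756) + 195 = 7/82 + 195 = 15997/82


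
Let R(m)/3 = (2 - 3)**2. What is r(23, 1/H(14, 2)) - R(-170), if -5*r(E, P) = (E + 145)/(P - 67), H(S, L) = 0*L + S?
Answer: -11703/4685 ≈ -2.4980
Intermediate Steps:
H(S, L) = S (H(S, L) = 0 + S = S)
r(E, P) = -(145 + E)/(5*(-67 + P)) (r(E, P) = -(E + 145)/(5*(P - 67)) = -(145 + E)/(5*(-67 + P)))
R(m) = 3 (R(m) = 3*(2 - 3)**2 = 3*(-1)**2 = 3*1 = 3)
r(23, 1/H(14, 2)) - R(-170) = (-145 - 1*23)/(5*(-67 + 1/14)) - 1*3 = (-145 - 23)/(5*(-67 + 1/14)) - 3 = (1/5)*(-168)/(-937/14) - 3 = (1/5)*(-14/937)*(-168) - 3 = 2352/4685 - 3 = -11703/4685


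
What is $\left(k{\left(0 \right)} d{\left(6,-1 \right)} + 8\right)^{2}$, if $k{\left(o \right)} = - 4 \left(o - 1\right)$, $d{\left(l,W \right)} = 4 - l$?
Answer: $0$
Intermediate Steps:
$k{\left(o \right)} = 4 - 4 o$ ($k{\left(o \right)} = - 4 \left(-1 + o\right) = 4 - 4 o$)
$\left(k{\left(0 \right)} d{\left(6,-1 \right)} + 8\right)^{2} = \left(\left(4 - 0\right) \left(4 - 6\right) + 8\right)^{2} = \left(\left(4 + 0\right) \left(4 - 6\right) + 8\right)^{2} = \left(4 \left(-2\right) + 8\right)^{2} = \left(-8 + 8\right)^{2} = 0^{2} = 0$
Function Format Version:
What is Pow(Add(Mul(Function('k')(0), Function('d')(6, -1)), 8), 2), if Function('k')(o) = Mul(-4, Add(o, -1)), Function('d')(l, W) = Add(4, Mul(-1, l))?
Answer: 0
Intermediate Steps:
Function('k')(o) = Add(4, Mul(-4, o)) (Function('k')(o) = Mul(-4, Add(-1, o)) = Add(4, Mul(-4, o)))
Pow(Add(Mul(Function('k')(0), Function('d')(6, -1)), 8), 2) = Pow(Add(Mul(Add(4, Mul(-4, 0)), Add(4, Mul(-1, 6))), 8), 2) = Pow(Add(Mul(Add(4, 0), Add(4, -6)), 8), 2) = Pow(Add(Mul(4, -2), 8), 2) = Pow(Add(-8, 8), 2) = Pow(0, 2) = 0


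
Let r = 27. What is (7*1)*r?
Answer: 189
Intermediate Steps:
(7*1)*r = (7*1)*27 = 7*27 = 189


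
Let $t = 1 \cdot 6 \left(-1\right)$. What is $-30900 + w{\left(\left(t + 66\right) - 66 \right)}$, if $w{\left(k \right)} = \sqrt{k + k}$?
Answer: $-30900 + 2 i \sqrt{3} \approx -30900.0 + 3.4641 i$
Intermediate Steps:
$t = -6$ ($t = 6 \left(-1\right) = -6$)
$w{\left(k \right)} = \sqrt{2} \sqrt{k}$ ($w{\left(k \right)} = \sqrt{2 k} = \sqrt{2} \sqrt{k}$)
$-30900 + w{\left(\left(t + 66\right) - 66 \right)} = -30900 + \sqrt{2} \sqrt{\left(-6 + 66\right) - 66} = -30900 + \sqrt{2} \sqrt{60 - 66} = -30900 + \sqrt{2} \sqrt{-6} = -30900 + \sqrt{2} i \sqrt{6} = -30900 + 2 i \sqrt{3}$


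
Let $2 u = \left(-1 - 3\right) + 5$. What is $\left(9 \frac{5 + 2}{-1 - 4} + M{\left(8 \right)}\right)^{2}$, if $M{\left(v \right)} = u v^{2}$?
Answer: $\frac{9409}{25} \approx 376.36$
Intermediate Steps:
$u = \frac{1}{2}$ ($u = \frac{\left(-1 - 3\right) + 5}{2} = \frac{-4 + 5}{2} = \frac{1}{2} \cdot 1 = \frac{1}{2} \approx 0.5$)
$M{\left(v \right)} = \frac{v^{2}}{2}$
$\left(9 \frac{5 + 2}{-1 - 4} + M{\left(8 \right)}\right)^{2} = \left(9 \frac{5 + 2}{-1 - 4} + \frac{8^{2}}{2}\right)^{2} = \left(9 \frac{7}{-5} + \frac{1}{2} \cdot 64\right)^{2} = \left(9 \cdot 7 \left(- \frac{1}{5}\right) + 32\right)^{2} = \left(9 \left(- \frac{7}{5}\right) + 32\right)^{2} = \left(- \frac{63}{5} + 32\right)^{2} = \left(\frac{97}{5}\right)^{2} = \frac{9409}{25}$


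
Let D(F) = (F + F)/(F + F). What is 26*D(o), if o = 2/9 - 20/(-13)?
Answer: 26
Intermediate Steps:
o = 206/117 (o = 2*(1/9) - 20*(-1/13) = 2/9 + 20/13 = 206/117 ≈ 1.7607)
D(F) = 1 (D(F) = (2*F)/((2*F)) = (2*F)*(1/(2*F)) = 1)
26*D(o) = 26*1 = 26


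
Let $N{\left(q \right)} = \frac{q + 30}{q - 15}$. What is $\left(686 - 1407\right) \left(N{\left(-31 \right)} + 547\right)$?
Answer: $- \frac{18142523}{46} \approx -3.944 \cdot 10^{5}$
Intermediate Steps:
$N{\left(q \right)} = \frac{30 + q}{-15 + q}$
$\left(686 - 1407\right) \left(N{\left(-31 \right)} + 547\right) = \left(686 - 1407\right) \left(\frac{30 - 31}{-15 - 31} + 547\right) = - 721 \left(\frac{1}{-46} \left(-1\right) + 547\right) = - 721 \left(\left(- \frac{1}{46}\right) \left(-1\right) + 547\right) = - 721 \left(\frac{1}{46} + 547\right) = \left(-721\right) \frac{25163}{46} = - \frac{18142523}{46}$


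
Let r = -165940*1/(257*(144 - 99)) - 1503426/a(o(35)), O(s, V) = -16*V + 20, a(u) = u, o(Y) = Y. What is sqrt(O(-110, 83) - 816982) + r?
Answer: -3478585918/80955 + I*sqrt(818290) ≈ -42969.0 + 904.59*I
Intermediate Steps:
O(s, V) = 20 - 16*V
r = -3478585918/80955 (r = -165940*1/(257*(144 - 99)) - 1503426/35 = -165940/(257*45) - 1503426*1/35 = -165940/11565 - 1503426/35 = -165940*1/11565 - 1503426/35 = -33188/2313 - 1503426/35 = -3478585918/80955 ≈ -42969.)
sqrt(O(-110, 83) - 816982) + r = sqrt((20 - 16*83) - 816982) - 3478585918/80955 = sqrt((20 - 1328) - 816982) - 3478585918/80955 = sqrt(-1308 - 816982) - 3478585918/80955 = sqrt(-818290) - 3478585918/80955 = I*sqrt(818290) - 3478585918/80955 = -3478585918/80955 + I*sqrt(818290)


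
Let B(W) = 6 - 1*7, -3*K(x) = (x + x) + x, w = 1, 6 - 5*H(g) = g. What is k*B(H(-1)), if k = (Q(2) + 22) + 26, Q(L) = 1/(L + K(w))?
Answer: -49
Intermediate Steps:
H(g) = 6/5 - g/5
K(x) = -x (K(x) = -((x + x) + x)/3 = -(2*x + x)/3 = -x)
B(W) = -1 (B(W) = 6 - 7 = -1)
Q(L) = 1/(-1 + L) (Q(L) = 1/(L - 1*1) = 1/(L - 1) = 1/(-1 + L))
k = 49 (k = (1/(-1 + 2) + 22) + 26 = (1/1 + 22) + 26 = (1 + 22) + 26 = 23 + 26 = 49)
k*B(H(-1)) = 49*(-1) = -49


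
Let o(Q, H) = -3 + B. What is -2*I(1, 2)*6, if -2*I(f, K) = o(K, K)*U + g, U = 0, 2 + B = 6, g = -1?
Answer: -6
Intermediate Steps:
B = 4 (B = -2 + 6 = 4)
o(Q, H) = 1 (o(Q, H) = -3 + 4 = 1)
I(f, K) = ½ (I(f, K) = -(1*0 - 1)/2 = -(0 - 1)/2 = -½*(-1) = ½)
-2*I(1, 2)*6 = -2*½*6 = -1*6 = -6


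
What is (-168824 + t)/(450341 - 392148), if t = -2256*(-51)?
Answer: -53768/58193 ≈ -0.92396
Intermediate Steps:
t = 115056
(-168824 + t)/(450341 - 392148) = (-168824 + 115056)/(450341 - 392148) = -53768/58193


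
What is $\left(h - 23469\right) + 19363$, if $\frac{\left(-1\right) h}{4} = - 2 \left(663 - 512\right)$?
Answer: $-2898$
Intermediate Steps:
$h = 1208$ ($h = - 4 \left(- 2 \left(663 - 512\right)\right) = - 4 \left(\left(-2\right) 151\right) = \left(-4\right) \left(-302\right) = 1208$)
$\left(h - 23469\right) + 19363 = \left(1208 - 23469\right) + 19363 = -22261 + 19363 = -2898$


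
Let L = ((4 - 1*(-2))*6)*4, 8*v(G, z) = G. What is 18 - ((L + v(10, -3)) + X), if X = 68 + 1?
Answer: -785/4 ≈ -196.25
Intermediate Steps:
v(G, z) = G/8
L = 144 (L = ((4 + 2)*6)*4 = (6*6)*4 = 36*4 = 144)
X = 69
18 - ((L + v(10, -3)) + X) = 18 - ((144 + (1/8)*10) + 69) = 18 - ((144 + 5/4) + 69) = 18 - (581/4 + 69) = 18 - 1*857/4 = 18 - 857/4 = -785/4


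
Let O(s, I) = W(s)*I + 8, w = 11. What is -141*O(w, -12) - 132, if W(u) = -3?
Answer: -6336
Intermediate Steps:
O(s, I) = 8 - 3*I (O(s, I) = -3*I + 8 = 8 - 3*I)
-141*O(w, -12) - 132 = -141*(8 - 3*(-12)) - 132 = -141*(8 + 36) - 132 = -141*44 - 132 = -6204 - 132 = -6336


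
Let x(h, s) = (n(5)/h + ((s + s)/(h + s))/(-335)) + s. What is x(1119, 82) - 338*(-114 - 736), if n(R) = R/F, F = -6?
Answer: 776298438303809/2701277190 ≈ 2.8738e+5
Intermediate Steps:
n(R) = -R/6 (n(R) = R/(-6) = R*(-⅙) = -R/6)
x(h, s) = s - 5/(6*h) - 2*s/(335*(h + s)) (x(h, s) = ((-⅙*5)/h + ((s + s)/(h + s))/(-335)) + s = (-5/(6*h) + ((2*s)/(h + s))*(-1/335)) + s = (-5/(6*h) + (2*s/(h + s))*(-1/335)) + s = (-5/(6*h) - 2*s/(335*(h + s))) + s = s - 5/(6*h) - 2*s/(335*(h + s)))
x(1119, 82) - 338*(-114 - 736) = (1/2010)*(-1675*1119 - 1675*82 - 12*1119*82 + 2010*1119*82² + 2010*82*1119²)/(1119*(1119 + 82)) - 338*(-114 - 736) = (1/2010)*(1/1119)*(-1874325 - 137350 - 1101096 + 2010*1119*6724 + 2010*82*1252161)/1201 - 338*(-850) = (1/2010)*(1/1119)*(1/1201)*(-1874325 - 137350 - 1101096 + 15123553560 + 206381176020) - 1*(-287300) = (1/2010)*(1/1119)*(1/1201)*221501616809 + 287300 = 221501616809/2701277190 + 287300 = 776298438303809/2701277190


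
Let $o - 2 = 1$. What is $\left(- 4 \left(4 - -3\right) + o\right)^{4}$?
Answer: $390625$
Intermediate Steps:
$o = 3$ ($o = 2 + 1 = 3$)
$\left(- 4 \left(4 - -3\right) + o\right)^{4} = \left(- 4 \left(4 - -3\right) + 3\right)^{4} = \left(- 4 \left(4 + 3\right) + 3\right)^{4} = \left(\left(-4\right) 7 + 3\right)^{4} = \left(-28 + 3\right)^{4} = \left(-25\right)^{4} = 390625$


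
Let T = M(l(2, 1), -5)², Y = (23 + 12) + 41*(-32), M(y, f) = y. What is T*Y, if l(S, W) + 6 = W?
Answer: -31925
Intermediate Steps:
l(S, W) = -6 + W
Y = -1277 (Y = 35 - 1312 = -1277)
T = 25 (T = (-6 + 1)² = (-5)² = 25)
T*Y = 25*(-1277) = -31925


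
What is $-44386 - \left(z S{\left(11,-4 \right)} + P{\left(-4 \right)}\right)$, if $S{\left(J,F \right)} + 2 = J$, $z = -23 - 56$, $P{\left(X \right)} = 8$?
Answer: $-43683$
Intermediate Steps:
$z = -79$
$S{\left(J,F \right)} = -2 + J$
$-44386 - \left(z S{\left(11,-4 \right)} + P{\left(-4 \right)}\right) = -44386 - \left(- 79 \left(-2 + 11\right) + 8\right) = -44386 - \left(\left(-79\right) 9 + 8\right) = -44386 - \left(-711 + 8\right) = -44386 - -703 = -44386 + 703 = -43683$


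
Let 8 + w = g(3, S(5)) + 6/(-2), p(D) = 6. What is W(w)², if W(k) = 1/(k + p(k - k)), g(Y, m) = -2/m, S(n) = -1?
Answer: ⅑ ≈ 0.11111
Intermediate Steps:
w = -9 (w = -8 + (-2/(-1) + 6/(-2)) = -8 + (-2*(-1) + 6*(-½)) = -8 + (2 - 3) = -8 - 1 = -9)
W(k) = 1/(6 + k) (W(k) = 1/(k + 6) = 1/(6 + k))
W(w)² = (1/(6 - 9))² = (1/(-3))² = (-⅓)² = ⅑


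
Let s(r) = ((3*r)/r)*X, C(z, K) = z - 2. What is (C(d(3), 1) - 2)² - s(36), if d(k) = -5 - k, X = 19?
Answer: 87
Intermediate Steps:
C(z, K) = -2 + z
s(r) = 57 (s(r) = ((3*r)/r)*19 = 3*19 = 57)
(C(d(3), 1) - 2)² - s(36) = ((-2 + (-5 - 1*3)) - 2)² - 1*57 = ((-2 + (-5 - 3)) - 2)² - 57 = ((-2 - 8) - 2)² - 57 = (-10 - 2)² - 57 = (-12)² - 57 = 144 - 57 = 87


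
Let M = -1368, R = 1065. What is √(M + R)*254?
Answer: 254*I*√303 ≈ 4421.4*I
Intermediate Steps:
√(M + R)*254 = √(-1368 + 1065)*254 = √(-303)*254 = (I*√303)*254 = 254*I*√303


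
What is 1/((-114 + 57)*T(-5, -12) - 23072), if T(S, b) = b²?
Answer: -1/31280 ≈ -3.1969e-5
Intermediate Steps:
1/((-114 + 57)*T(-5, -12) - 23072) = 1/((-114 + 57)*(-12)² - 23072) = 1/(-57*144 - 23072) = 1/(-8208 - 23072) = 1/(-31280) = -1/31280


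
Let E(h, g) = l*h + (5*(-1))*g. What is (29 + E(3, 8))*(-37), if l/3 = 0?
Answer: 407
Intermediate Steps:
l = 0 (l = 3*0 = 0)
E(h, g) = -5*g (E(h, g) = 0*h + (5*(-1))*g = 0 - 5*g = -5*g)
(29 + E(3, 8))*(-37) = (29 - 5*8)*(-37) = (29 - 40)*(-37) = -11*(-37) = 407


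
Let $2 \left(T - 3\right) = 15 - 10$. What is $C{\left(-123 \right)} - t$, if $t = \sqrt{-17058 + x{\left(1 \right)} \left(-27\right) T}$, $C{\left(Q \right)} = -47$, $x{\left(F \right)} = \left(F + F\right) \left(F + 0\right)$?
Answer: $-47 - i \sqrt{17355} \approx -47.0 - 131.74 i$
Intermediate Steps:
$x{\left(F \right)} = 2 F^{2}$ ($x{\left(F \right)} = 2 F F = 2 F^{2}$)
$T = \frac{11}{2}$ ($T = 3 + \frac{15 - 10}{2} = 3 + \frac{1}{2} \cdot 5 = 3 + \frac{5}{2} = \frac{11}{2} \approx 5.5$)
$t = i \sqrt{17355}$ ($t = \sqrt{-17058 + 2 \cdot 1^{2} \left(-27\right) \frac{11}{2}} = \sqrt{-17058 + 2 \cdot 1 \left(-27\right) \frac{11}{2}} = \sqrt{-17058 + 2 \left(-27\right) \frac{11}{2}} = \sqrt{-17058 - 297} = \sqrt{-17355} = i \sqrt{17355} \approx 131.74 i$)
$C{\left(-123 \right)} - t = -47 - i \sqrt{17355}$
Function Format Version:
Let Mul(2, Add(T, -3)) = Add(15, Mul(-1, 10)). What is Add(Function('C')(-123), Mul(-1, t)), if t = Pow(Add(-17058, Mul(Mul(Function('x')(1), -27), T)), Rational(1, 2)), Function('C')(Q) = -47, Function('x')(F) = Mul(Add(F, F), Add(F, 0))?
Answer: Add(-47, Mul(-1, I, Pow(17355, Rational(1, 2)))) ≈ Add(-47.000, Mul(-131.74, I))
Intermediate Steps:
Function('x')(F) = Mul(2, Pow(F, 2)) (Function('x')(F) = Mul(Mul(2, F), F) = Mul(2, Pow(F, 2)))
T = Rational(11, 2) (T = Add(3, Mul(Rational(1, 2), Add(15, Mul(-1, 10)))) = Add(3, Mul(Rational(1, 2), Add(15, -10))) = Add(3, Mul(Rational(1, 2), 5)) = Add(3, Rational(5, 2)) = Rational(11, 2) ≈ 5.5000)
t = Mul(I, Pow(17355, Rational(1, 2))) (t = Pow(Add(-17058, Mul(Mul(Mul(2, Pow(1, 2)), -27), Rational(11, 2))), Rational(1, 2)) = Pow(Add(-17058, Mul(Mul(Mul(2, 1), -27), Rational(11, 2))), Rational(1, 2)) = Pow(Add(-17058, Mul(Mul(2, -27), Rational(11, 2))), Rational(1, 2)) = Pow(Add(-17058, Mul(-54, Rational(11, 2))), Rational(1, 2)) = Pow(Add(-17058, -297), Rational(1, 2)) = Pow(-17355, Rational(1, 2)) = Mul(I, Pow(17355, Rational(1, 2))) ≈ Mul(131.74, I))
Add(Function('C')(-123), Mul(-1, t)) = Add(-47, Mul(-1, Mul(I, Pow(17355, Rational(1, 2))))) = Add(-47, Mul(-1, I, Pow(17355, Rational(1, 2))))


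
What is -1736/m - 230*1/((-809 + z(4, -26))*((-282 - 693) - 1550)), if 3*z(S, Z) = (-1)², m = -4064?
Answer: 132891553/311183020 ≈ 0.42705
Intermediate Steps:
z(S, Z) = ⅓ (z(S, Z) = (⅓)*(-1)² = (⅓)*1 = ⅓)
-1736/m - 230*1/((-809 + z(4, -26))*((-282 - 693) - 1550)) = -1736/(-4064) - 230*1/((-809 + ⅓)*((-282 - 693) - 1550)) = -1736*(-1/4064) - 230*(-3/(2426*(-975 - 1550))) = 217/508 - 230/((-2426/3*(-2525))) = 217/508 - 230/6125650/3 = 217/508 - 230*3/6125650 = 217/508 - 69/612565 = 132891553/311183020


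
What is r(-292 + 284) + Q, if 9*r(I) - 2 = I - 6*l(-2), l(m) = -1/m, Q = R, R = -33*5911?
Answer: -195064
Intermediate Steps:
R = -195063
Q = -195063
r(I) = -⅑ + I/9 (r(I) = 2/9 + (I - (-6)/(-2))/9 = 2/9 + (I - (-6)*(-1)/2)/9 = 2/9 + (I - 6*½)/9 = 2/9 + (I - 3)/9 = 2/9 + (-3 + I)/9 = 2/9 + (-⅓ + I/9) = -⅑ + I/9)
r(-292 + 284) + Q = (-⅑ + (-292 + 284)/9) - 195063 = (-⅑ + (⅑)*(-8)) - 195063 = (-⅑ - 8/9) - 195063 = -1 - 195063 = -195064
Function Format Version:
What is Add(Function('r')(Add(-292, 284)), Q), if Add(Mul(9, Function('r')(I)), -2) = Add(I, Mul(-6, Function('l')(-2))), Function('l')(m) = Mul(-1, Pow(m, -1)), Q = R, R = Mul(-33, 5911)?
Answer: -195064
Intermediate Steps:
R = -195063
Q = -195063
Function('r')(I) = Add(Rational(-1, 9), Mul(Rational(1, 9), I)) (Function('r')(I) = Add(Rational(2, 9), Mul(Rational(1, 9), Add(I, Mul(-6, Mul(-1, Pow(-2, -1)))))) = Add(Rational(2, 9), Mul(Rational(1, 9), Add(I, Mul(-6, Mul(-1, Rational(-1, 2)))))) = Add(Rational(2, 9), Mul(Rational(1, 9), Add(I, Mul(-6, Rational(1, 2))))) = Add(Rational(2, 9), Mul(Rational(1, 9), Add(I, -3))) = Add(Rational(2, 9), Mul(Rational(1, 9), Add(-3, I))) = Add(Rational(2, 9), Add(Rational(-1, 3), Mul(Rational(1, 9), I))) = Add(Rational(-1, 9), Mul(Rational(1, 9), I)))
Add(Function('r')(Add(-292, 284)), Q) = Add(Add(Rational(-1, 9), Mul(Rational(1, 9), Add(-292, 284))), -195063) = Add(Add(Rational(-1, 9), Mul(Rational(1, 9), -8)), -195063) = Add(Add(Rational(-1, 9), Rational(-8, 9)), -195063) = Add(-1, -195063) = -195064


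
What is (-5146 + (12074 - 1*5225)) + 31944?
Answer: 33647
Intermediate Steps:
(-5146 + (12074 - 1*5225)) + 31944 = (-5146 + (12074 - 5225)) + 31944 = (-5146 + 6849) + 31944 = 1703 + 31944 = 33647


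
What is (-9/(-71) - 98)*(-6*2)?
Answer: 83388/71 ≈ 1174.5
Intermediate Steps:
(-9/(-71) - 98)*(-6*2) = (-9*(-1/71) - 98)*(-12) = (9/71 - 98)*(-12) = -6949/71*(-12) = 83388/71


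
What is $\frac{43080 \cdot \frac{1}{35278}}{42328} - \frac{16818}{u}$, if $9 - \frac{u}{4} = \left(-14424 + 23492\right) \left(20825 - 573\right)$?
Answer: $\frac{886861866018}{17139223046754523} \approx 5.1745 \cdot 10^{-5}$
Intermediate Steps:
$u = -734580508$ ($u = 36 - 4 \left(-14424 + 23492\right) \left(20825 - 573\right) = 36 - 4 \cdot 9068 \cdot 20252 = 36 - 734580544 = -734580508$)
$\frac{43080 \cdot \frac{1}{35278}}{42328} - \frac{16818}{u} = \frac{43080 \cdot \frac{1}{35278}}{42328} - \frac{16818}{-734580508} = 43080 \cdot \frac{1}{35278} \cdot \frac{1}{42328} - - \frac{8409}{367290254} = \frac{21540}{17639} \cdot \frac{1}{42328} + \frac{8409}{367290254} = \frac{5385}{186655898} + \frac{8409}{367290254} = \frac{886861866018}{17139223046754523}$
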